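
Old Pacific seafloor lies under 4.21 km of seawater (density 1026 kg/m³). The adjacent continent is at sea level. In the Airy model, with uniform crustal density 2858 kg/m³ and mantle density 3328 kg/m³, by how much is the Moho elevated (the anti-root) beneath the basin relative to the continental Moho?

Balancing pressure at the compensation depth: replacing crust with seawater at the top is compensated by replacing crust with mantle at the base: d (ρ_c − ρ_w) = a (ρ_m − ρ_c).
a = d (ρ_c − ρ_w)/(ρ_m − ρ_c) = 4.21 km × 1832/470 = 16.4 km.

16.4 km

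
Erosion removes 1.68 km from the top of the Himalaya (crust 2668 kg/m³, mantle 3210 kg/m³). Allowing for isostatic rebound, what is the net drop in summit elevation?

Rebound u = e ρ_c/ρ_m = 1.68 km × 2668/3210 = 1.396 km.
Net surface drop = e − u = 1.68 km − 1.396 km = e (ρ_m − ρ_c)/ρ_m = 0.284 km.

0.284 km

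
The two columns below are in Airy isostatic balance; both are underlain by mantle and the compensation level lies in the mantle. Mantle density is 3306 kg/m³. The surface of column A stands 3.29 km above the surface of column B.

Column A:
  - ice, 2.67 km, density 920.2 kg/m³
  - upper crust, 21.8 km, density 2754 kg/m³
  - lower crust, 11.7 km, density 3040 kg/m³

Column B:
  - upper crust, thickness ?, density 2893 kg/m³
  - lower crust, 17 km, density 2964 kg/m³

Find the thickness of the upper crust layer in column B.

11.7 km

Take the compensation level at the base of the deeper column (depth z_c below the surface of column A) and equate Σ ρ_i t_i down to z_c; mantle fills any gap and the z_c terms cancel.
Column A: 2.67×920.2 + 21.8×2754 + 11.7×3040 + (z_c − 36.17)×3306
Column B: 3.29×0 + x×2893 + 17×2964 + (z_c − 3.29 − 17 − x)×3306
The z_c×3306 term appears on both sides and cancels. Collect the known terms of each column as K = Σ(ρt)_known − 3306 × (depth of known layers): K_A = 98062.134 − 3306×36.17 = −21515.886; K_B = 50388 − 3306×(3.29 + 17) = −16690.74.
Balance: K_A = K_B − x×(3306 − 2893), so x = (K_B − K_A)/(3306 − 2893) = 4825.15/413 = 11.7 km.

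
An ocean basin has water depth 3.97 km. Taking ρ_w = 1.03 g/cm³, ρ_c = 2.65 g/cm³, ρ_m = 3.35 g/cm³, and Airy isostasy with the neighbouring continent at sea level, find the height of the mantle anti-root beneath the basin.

By Archimedes' principle applied to the lithosphere: replacing crust with seawater at the top is compensated by replacing crust with mantle at the base: d (ρ_c − ρ_w) = a (ρ_m − ρ_c).
a = d (ρ_c − ρ_w)/(ρ_m − ρ_c) = 3.97 km × 1.62/0.7 = 9.19 km.

9.19 km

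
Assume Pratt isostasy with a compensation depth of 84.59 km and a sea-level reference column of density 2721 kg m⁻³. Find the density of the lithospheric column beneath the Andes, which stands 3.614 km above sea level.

Pratt balance: ρ_ref D = ρ (D + h).
ρ = ρ_ref D/(D + h) = 2721 × 84.59 km/(84.59 km + 3.614 km) = 2610 kg m⁻³.

2610 kg m⁻³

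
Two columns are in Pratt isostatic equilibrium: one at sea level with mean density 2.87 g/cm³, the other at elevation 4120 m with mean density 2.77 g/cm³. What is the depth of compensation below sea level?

114000 m

ρ_ref D = ρ (D + h) → D (ρ_ref − ρ) = ρ h.
D = ρ h/(ρ_ref − ρ) = 2.77 × 4120 m/(2.87 − 2.77) = 114000 m.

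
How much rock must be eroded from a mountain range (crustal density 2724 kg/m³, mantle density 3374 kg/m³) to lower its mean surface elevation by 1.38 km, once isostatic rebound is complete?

7.16 km

Net drop Δ = e − u = e − e ρ_c/ρ_m = e (ρ_m − ρ_c)/ρ_m.
e = Δ ρ_m/(ρ_m − ρ_c) = 1.38 km × 3374/650 = 7.16 km.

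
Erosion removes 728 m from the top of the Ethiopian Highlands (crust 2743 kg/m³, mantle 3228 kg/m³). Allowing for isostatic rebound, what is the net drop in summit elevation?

109 m

Rebound u = e ρ_c/ρ_m = 728 m × 2743/3228 = 618.6 m.
Net surface drop = e − u = 728 m − 618.6 m = e (ρ_m − ρ_c)/ρ_m = 109 m.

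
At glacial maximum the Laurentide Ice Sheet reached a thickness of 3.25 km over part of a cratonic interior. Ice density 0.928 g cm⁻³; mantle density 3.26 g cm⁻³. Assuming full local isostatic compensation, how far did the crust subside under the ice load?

For local isostatic compensation: the ice load ρ_ice t is balanced by mantle displaced below, ρ_m s.
s = t ρ_ice / ρ_m = 3.25 km × 0.928/3.26 = 0.925 km.

0.925 km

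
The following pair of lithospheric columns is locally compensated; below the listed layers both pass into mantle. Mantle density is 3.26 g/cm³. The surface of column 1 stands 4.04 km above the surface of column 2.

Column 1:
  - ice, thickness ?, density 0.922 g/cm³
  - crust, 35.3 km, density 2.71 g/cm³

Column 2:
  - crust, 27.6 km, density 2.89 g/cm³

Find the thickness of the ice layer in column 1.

1.7 km

Take the compensation level at the base of the deeper column (depth z_c below the surface of column 1) and equate Σ ρ_i t_i down to z_c; mantle fills any gap and the z_c terms cancel.
Column 1: x×0.922 + 35.3×2.71 + (z_c − 35.3 − x)×3.26
Column 2: 4.04×0 + 27.6×2.89 + (z_c − 4.04 − 27.6)×3.26
The z_c×3.26 term appears on both sides and cancels. Collect the known terms of each column as K = Σ(ρt)_known − 3.26 × (depth of known layers): K_1 = 95.663 − 3.26×35.3 = −19.415; K_2 = 79.764 − 3.26×(4.04 + 27.6) = −23.3824.
Balance: K_1 − x×(3.26 − 0.922) = K_2, so x = (K_1 − K_2)/(3.26 − 0.922) = 3.9674/2.338 = 1.7 km.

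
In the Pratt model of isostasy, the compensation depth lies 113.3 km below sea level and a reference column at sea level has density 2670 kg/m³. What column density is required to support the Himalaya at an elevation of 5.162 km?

2550 kg/m³

Pratt balance: ρ_ref D = ρ (D + h).
ρ = ρ_ref D/(D + h) = 2670 × 113.3 km/(113.3 km + 5.162 km) = 2550 kg/m³.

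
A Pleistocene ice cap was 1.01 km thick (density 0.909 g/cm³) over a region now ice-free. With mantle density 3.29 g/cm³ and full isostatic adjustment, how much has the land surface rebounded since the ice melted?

0.279 km

Removing the load lets mantle flow back in; uplift u satisfies ρ_ice t = ρ_m u.
u = t ρ_ice/ρ_m = 1.01 km × 0.909/3.29 = 0.279 km.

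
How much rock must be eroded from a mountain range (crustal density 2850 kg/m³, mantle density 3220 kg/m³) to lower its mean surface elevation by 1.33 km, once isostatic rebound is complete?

Net drop Δ = e − u = e − e ρ_c/ρ_m = e (ρ_m − ρ_c)/ρ_m.
e = Δ ρ_m/(ρ_m − ρ_c) = 1.33 km × 3220/370 = 11.6 km.

11.6 km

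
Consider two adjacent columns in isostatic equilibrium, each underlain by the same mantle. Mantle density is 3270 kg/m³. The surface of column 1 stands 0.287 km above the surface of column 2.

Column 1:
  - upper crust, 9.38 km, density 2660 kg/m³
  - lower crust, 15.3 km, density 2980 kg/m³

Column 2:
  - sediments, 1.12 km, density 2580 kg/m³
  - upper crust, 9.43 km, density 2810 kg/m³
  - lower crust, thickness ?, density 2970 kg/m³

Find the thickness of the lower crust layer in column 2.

13.7 km

Take the compensation level at the base of the deeper column (depth z_c below the surface of column 1) and equate Σ ρ_i t_i down to z_c; mantle fills any gap and the z_c terms cancel.
Column 1: 9.38×2660 + 15.3×2980 + (z_c − 24.68)×3270
Column 2: 0.287×0 + 1.12×2580 + 9.43×2810 + x×2970 + (z_c − 0.287 − 10.55 − x)×3270
The z_c×3270 term appears on both sides and cancels. Collect the known terms of each column as K = Σ(ρt)_known − 3270 × (depth of known layers): K_1 = 70544.8 − 3270×24.68 = −10158.8; K_2 = 29387.9 − 3270×(0.287 + 10.55) = −6049.09.
Balance: K_1 = K_2 − x×(3270 − 2970), so x = (K_2 − K_1)/(3270 − 2970) = 4109.71/300 = 13.7 km.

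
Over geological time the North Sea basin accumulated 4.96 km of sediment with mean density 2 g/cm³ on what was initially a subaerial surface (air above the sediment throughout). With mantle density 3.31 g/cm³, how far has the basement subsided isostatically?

3 km

Subaerial load: s = t ρ_sed / ρ_m = 4.96 km × 2/3.31 = 3 km.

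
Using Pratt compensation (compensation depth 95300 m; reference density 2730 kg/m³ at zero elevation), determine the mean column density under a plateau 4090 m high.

Pratt balance: ρ_ref D = ρ (D + h).
ρ = ρ_ref D/(D + h) = 2730 × 95300 m/(95300 m + 4090 m) = 2620 kg/m³.

2620 kg/m³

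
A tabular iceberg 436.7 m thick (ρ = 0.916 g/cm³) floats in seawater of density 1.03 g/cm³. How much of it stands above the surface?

48.3 m

Floating equilibrium: submerged depth d = t ρ_obj/ρ_fluid = 436.7 m × 0.916/1.03 = 388.4 m.
Freeboard = t − d = 436.7 m − 388.4 m = 48.3 m.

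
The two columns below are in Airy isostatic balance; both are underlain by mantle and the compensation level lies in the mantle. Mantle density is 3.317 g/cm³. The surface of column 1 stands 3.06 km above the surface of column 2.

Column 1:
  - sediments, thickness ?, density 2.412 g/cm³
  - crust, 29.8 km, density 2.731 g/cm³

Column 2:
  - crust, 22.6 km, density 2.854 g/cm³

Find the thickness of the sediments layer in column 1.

Take the compensation level at the base of the deeper column (depth z_c below the surface of column 1) and equate Σ ρ_i t_i down to z_c; mantle fills any gap and the z_c terms cancel.
Column 1: x×2.412 + 29.8×2.731 + (z_c − 29.8 − x)×3.317
Column 2: 3.06×0 + 22.6×2.854 + (z_c − 3.06 − 22.6)×3.317
The z_c×3.317 term appears on both sides and cancels. Collect the known terms of each column as K = Σ(ρt)_known − 3.317 × (depth of known layers): K_1 = 81.3838 − 3.317×29.8 = −17.4628; K_2 = 64.5004 − 3.317×(3.06 + 22.6) = −20.61382.
Balance: K_1 − x×(3.317 − 2.412) = K_2, so x = (K_1 − K_2)/(3.317 − 2.412) = 3.15102/0.905 = 3.48 km.

3.48 km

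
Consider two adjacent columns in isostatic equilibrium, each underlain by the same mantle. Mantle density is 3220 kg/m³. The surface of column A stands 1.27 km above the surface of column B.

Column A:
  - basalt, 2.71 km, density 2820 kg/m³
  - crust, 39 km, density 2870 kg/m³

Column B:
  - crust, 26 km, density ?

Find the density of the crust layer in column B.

2810 kg/m³

Take the compensation level at the base of the deeper column (depth z_c below the surface of column A) and equate Σ ρ_i t_i down to z_c; mantle fills any gap and the z_c terms cancel.
Column A: 2.71×2820 + 39×2870 + (z_c − 41.71)×3220
Column B: 1.27×0 + 26×ρ + (z_c − 1.27 − 26)×3220
The z_c×3220 term appears on both sides and cancels. Collect the known terms of each column as K = Σ(ρt)_known − 3220 × (depth of known layers): K_A = 119572.2 − 3220×41.71 = −14734; K_B = 0 − 3220×(1.27 + 26) = −87809.4.
Balance: K_A = K_B + 26×ρ, so ρ = (K_A − K_B)/26 = 73075.4/26 = 2810 kg/m³.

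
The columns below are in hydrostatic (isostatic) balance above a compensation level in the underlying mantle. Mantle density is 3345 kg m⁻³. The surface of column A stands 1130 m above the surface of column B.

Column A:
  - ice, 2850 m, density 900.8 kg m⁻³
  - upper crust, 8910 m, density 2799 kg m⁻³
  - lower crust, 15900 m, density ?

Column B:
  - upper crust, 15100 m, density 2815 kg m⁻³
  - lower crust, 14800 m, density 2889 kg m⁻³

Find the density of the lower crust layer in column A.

Take the compensation level at the base of the deeper column (depth z_c below the surface of column A) and equate Σ ρ_i t_i down to z_c; mantle fills any gap and the z_c terms cancel.
Column A: 2850×900.8 + 8910×2799 + 15900×ρ + (z_c − 27660)×3345
Column B: 1130×0 + 15100×2815 + 14800×2889 + (z_c − 1130 − 29900)×3345
The z_c×3345 term appears on both sides and cancels. Collect the known terms of each column as K = Σ(ρt)_known − 3345 × (depth of known layers): K_A = 27506370 − 3345×27660 = −65016330; K_B = 85263700 − 3345×(1130 + 29900) = −18531650.
Balance: K_A + 15900×ρ = K_B, so ρ = (K_B − K_A)/15900 = 46484700/15900 = 2920 kg m⁻³.

2920 kg m⁻³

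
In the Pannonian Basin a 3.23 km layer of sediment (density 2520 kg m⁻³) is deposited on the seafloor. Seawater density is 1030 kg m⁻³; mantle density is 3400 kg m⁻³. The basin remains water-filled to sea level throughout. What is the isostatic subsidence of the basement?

2.03 km

Submarine loading: the sediment displaces seawater, and the subsidence is in turn flooded, so s (ρ_m − ρ_w) = t (ρ_sed − ρ_w).
s = 3.23 km × (2520 − 1030) / (3400 − 1030) = 2.03 km.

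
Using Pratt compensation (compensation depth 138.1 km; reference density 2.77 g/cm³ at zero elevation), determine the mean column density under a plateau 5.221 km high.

2.67 g/cm³

Pratt balance: ρ_ref D = ρ (D + h).
ρ = ρ_ref D/(D + h) = 2.77 × 138.1 km/(138.1 km + 5.221 km) = 2.67 g/cm³.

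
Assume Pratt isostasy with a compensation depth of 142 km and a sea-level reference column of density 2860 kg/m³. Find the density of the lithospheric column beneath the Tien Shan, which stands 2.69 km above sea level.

Pratt balance: ρ_ref D = ρ (D + h).
ρ = ρ_ref D/(D + h) = 2860 × 142 km/(142 km + 2.69 km) = 2810 kg/m³.

2810 kg/m³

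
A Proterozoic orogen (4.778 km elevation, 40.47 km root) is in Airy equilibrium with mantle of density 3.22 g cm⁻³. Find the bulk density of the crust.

ρ_c h = (ρ_m − ρ_c) r → ρ_c (h + r) = ρ_m r → ρ_c = ρ_m r / (h + r).
ρ_c = 3.22 × 40.47 km / (4.778 km + 40.47 km) = 2.88 g cm⁻³.

2.88 g cm⁻³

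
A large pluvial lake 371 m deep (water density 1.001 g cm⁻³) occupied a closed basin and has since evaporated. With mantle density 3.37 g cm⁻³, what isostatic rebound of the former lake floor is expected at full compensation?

110 m

u = d ρ_w/ρ_m = 371 m × 1.001/3.37 = 110 m.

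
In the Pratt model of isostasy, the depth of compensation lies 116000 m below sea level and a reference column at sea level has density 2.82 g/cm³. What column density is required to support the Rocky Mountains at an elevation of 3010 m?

2.75 g/cm³

Pratt balance: ρ_ref D = ρ (D + h).
ρ = ρ_ref D/(D + h) = 2.82 × 116000 m/(116000 m + 3010 m) = 2.75 g/cm³.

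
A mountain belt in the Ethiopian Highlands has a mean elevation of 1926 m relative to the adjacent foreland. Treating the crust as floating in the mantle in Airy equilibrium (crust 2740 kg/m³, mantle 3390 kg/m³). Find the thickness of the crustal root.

8120 m

Balancing pressure at the compensation depth: the weight of the topography is balanced by the buoyancy of the root, ρ_c h = (ρ_m − ρ_c) r.
r = h · ρ_c / (ρ_m − ρ_c) = 1926 m × 2740 / (3390 − 2740) = 8120 m.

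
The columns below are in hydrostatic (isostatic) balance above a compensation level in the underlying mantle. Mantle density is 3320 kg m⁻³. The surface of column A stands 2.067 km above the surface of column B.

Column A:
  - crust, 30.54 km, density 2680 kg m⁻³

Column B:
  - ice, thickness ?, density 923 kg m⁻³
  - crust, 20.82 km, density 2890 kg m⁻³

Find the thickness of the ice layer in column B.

Take the compensation level at the base of the deeper column (depth z_c below the surface of column A) and equate Σ ρ_i t_i down to z_c; mantle fills any gap and the z_c terms cancel.
Column A: 30.54×2680 + (z_c − 30.54)×3320
Column B: 2.067×0 + x×923 + 20.82×2890 + (z_c − 2.067 − 20.82 − x)×3320
The z_c×3320 term appears on both sides and cancels. Collect the known terms of each column as K = Σ(ρt)_known − 3320 × (depth of known layers): K_A = 81847.2 − 3320×30.54 = −19545.6; K_B = 60169.8 − 3320×(2.067 + 20.82) = −15815.04.
Balance: K_A = K_B − x×(3320 − 923), so x = (K_B − K_A)/(3320 − 923) = 3730.56/2397 = 1.56 km.

1.56 km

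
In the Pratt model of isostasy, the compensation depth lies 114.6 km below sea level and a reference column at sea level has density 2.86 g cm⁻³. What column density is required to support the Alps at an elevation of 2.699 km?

Pratt balance: ρ_ref D = ρ (D + h).
ρ = ρ_ref D/(D + h) = 2.86 × 114.6 km/(114.6 km + 2.699 km) = 2.79 g cm⁻³.

2.79 g cm⁻³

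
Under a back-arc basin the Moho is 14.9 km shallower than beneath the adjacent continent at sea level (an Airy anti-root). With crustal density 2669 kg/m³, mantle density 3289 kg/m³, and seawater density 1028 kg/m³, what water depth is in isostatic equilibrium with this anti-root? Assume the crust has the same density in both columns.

Replacing a thickness d of crust by seawater at the top must be balanced by replacing crust with mantle at the base: d (ρ_c − ρ_w) = a (ρ_m − ρ_c).
d = a (ρ_m − ρ_c)/(ρ_c − ρ_w) = 14.9 km × 620/1641 = 5.63 km.

5.63 km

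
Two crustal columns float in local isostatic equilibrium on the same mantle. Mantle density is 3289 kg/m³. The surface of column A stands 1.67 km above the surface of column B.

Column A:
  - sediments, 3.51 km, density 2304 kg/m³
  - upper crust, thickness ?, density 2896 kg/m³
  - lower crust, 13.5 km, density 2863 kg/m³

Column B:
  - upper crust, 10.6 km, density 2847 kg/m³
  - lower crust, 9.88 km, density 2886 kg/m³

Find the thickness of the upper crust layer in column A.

12.6 km

Take the compensation level at the base of the deeper column (depth z_c below the surface of column A) and equate Σ ρ_i t_i down to z_c; mantle fills any gap and the z_c terms cancel.
Column A: 3.51×2304 + x×2896 + 13.5×2863 + (z_c − 17.01 − x)×3289
Column B: 1.67×0 + 10.6×2847 + 9.88×2886 + (z_c − 1.67 − 20.48)×3289
The z_c×3289 term appears on both sides and cancels. Collect the known terms of each column as K = Σ(ρt)_known − 3289 × (depth of known layers): K_A = 46737.54 − 3289×17.01 = −9208.35; K_B = 58691.88 − 3289×(1.67 + 20.48) = −14159.47.
Balance: K_A − x×(3289 − 2896) = K_B, so x = (K_A − K_B)/(3289 − 2896) = 4951.12/393 = 12.6 km.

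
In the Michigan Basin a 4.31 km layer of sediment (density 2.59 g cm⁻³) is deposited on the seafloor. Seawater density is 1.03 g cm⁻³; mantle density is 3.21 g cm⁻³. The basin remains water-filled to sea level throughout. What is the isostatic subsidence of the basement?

Submarine loading: the sediment displaces seawater, and the subsidence is in turn flooded, so s (ρ_m − ρ_w) = t (ρ_sed − ρ_w).
s = 4.31 km × (2.59 − 1.03) / (3.21 − 1.03) = 3.08 km.

3.08 km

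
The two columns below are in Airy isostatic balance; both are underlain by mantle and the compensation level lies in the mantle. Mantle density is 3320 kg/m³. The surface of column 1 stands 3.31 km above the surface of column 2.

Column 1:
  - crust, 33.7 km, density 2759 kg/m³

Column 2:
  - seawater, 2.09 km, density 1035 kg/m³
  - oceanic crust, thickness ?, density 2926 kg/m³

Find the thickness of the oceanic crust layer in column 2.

7.97 km

Take the compensation level at the base of the deeper column (depth z_c below the surface of column 1) and equate Σ ρ_i t_i down to z_c; mantle fills any gap and the z_c terms cancel.
Column 1: 33.7×2759 + (z_c − 33.7)×3320
Column 2: 3.31×0 + 2.09×1035 + x×2926 + (z_c − 3.31 − 2.09 − x)×3320
The z_c×3320 term appears on both sides and cancels. Collect the known terms of each column as K = Σ(ρt)_known − 3320 × (depth of known layers): K_1 = 92978.3 − 3320×33.7 = −18905.7; K_2 = 2163.15 − 3320×(3.31 + 2.09) = −15764.85.
Balance: K_1 = K_2 − x×(3320 − 2926), so x = (K_2 − K_1)/(3320 − 2926) = 3140.85/394 = 7.97 km.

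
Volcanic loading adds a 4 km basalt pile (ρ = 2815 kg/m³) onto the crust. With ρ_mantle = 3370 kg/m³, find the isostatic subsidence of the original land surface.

Subaerial loading: s = t ρ_load / ρ_m.
s = 4 km × 2815/3370 = 3.34 km.

3.34 km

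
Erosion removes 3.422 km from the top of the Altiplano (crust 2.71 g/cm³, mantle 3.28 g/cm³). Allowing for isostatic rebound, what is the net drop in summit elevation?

0.595 km

Rebound u = e ρ_c/ρ_m = 3.422 km × 2.71/3.28 = 2.827 km.
Net surface drop = e − u = 3.422 km − 2.827 km = e (ρ_m − ρ_c)/ρ_m = 0.595 km.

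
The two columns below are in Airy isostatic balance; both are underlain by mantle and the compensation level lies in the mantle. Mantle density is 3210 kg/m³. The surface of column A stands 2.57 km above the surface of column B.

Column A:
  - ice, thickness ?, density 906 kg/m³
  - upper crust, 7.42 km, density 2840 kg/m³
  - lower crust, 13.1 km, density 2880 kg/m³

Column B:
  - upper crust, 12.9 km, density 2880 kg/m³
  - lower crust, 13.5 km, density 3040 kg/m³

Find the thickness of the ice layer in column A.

Take the compensation level at the base of the deeper column (depth z_c below the surface of column A) and equate Σ ρ_i t_i down to z_c; mantle fills any gap and the z_c terms cancel.
Column A: x×906 + 7.42×2840 + 13.1×2880 + (z_c − 20.52 − x)×3210
Column B: 2.57×0 + 12.9×2880 + 13.5×3040 + (z_c − 2.57 − 26.4)×3210
The z_c×3210 term appears on both sides and cancels. Collect the known terms of each column as K = Σ(ρt)_known − 3210 × (depth of known layers): K_A = 58800.8 − 3210×20.52 = −7068.4; K_B = 78192 − 3210×(2.57 + 26.4) = −14801.7.
Balance: K_A − x×(3210 − 906) = K_B, so x = (K_A − K_B)/(3210 − 906) = 7733.3/2304 = 3.36 km.

3.36 km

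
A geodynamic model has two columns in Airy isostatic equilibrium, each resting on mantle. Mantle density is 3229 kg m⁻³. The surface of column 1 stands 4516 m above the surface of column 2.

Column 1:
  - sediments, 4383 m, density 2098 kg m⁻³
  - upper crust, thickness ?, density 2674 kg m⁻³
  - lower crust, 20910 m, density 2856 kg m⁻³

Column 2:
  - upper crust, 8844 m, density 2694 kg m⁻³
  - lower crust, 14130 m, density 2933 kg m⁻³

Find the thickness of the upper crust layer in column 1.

Take the compensation level at the base of the deeper column (depth z_c below the surface of column 1) and equate Σ ρ_i t_i down to z_c; mantle fills any gap and the z_c terms cancel.
Column 1: 4383×2098 + x×2674 + 20910×2856 + (z_c − 25293 − x)×3229
Column 2: 4516×0 + 8844×2694 + 14130×2933 + (z_c − 4516 − 22974)×3229
The z_c×3229 term appears on both sides and cancels. Collect the known terms of each column as K = Σ(ρt)_known − 3229 × (depth of known layers): K_1 = 68914494 − 3229×25293 = −12756603; K_2 = 65269026 − 3229×(4516 + 22974) = −23496184.
Balance: K_1 − x×(3229 − 2674) = K_2, so x = (K_1 − K_2)/(3229 − 2674) = 10739600/555 = 19400 m.

19400 m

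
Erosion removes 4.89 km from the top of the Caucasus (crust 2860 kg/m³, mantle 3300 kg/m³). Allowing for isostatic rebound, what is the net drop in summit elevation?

0.652 km

Rebound u = e ρ_c/ρ_m = 4.89 km × 2860/3300 = 4.238 km.
Net surface drop = e − u = 4.89 km − 4.238 km = e (ρ_m − ρ_c)/ρ_m = 0.652 km.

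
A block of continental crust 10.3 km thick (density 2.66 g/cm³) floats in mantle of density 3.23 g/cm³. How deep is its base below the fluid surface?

Draft d = t ρ_obj/ρ_fluid = 10.3 km × 2.66/3.23 = 8.48 km.

8.48 km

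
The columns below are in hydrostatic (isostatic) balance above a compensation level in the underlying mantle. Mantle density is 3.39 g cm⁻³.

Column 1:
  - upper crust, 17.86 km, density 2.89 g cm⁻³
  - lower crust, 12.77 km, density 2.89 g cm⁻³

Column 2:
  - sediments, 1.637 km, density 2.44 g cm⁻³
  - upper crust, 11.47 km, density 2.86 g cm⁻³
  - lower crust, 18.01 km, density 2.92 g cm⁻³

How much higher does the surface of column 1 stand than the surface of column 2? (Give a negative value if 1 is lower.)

−0.231 km

For any compensation level in the mantle, the mantle terms cancel and isostasy reduces to e = (Σt_1 − Σt_2) − (Σ(ρt)_1 − Σ(ρt)_2) / ρ_m.
Σt_1 = 30.63 km; Σt_2 = 31.117 km; Σ(ρt)_1 = 88.5207; Σ(ρt)_2 = 89.38768 (in km·g cm⁻³).
e = (30.63 − 31.117) − (88.5207 − 89.38768) / 3.39 = −0.231 km.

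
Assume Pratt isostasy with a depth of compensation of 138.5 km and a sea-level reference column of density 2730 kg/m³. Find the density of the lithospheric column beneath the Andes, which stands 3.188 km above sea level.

2670 kg/m³

Pratt balance: ρ_ref D = ρ (D + h).
ρ = ρ_ref D/(D + h) = 2730 × 138.5 km/(138.5 km + 3.188 km) = 2670 kg/m³.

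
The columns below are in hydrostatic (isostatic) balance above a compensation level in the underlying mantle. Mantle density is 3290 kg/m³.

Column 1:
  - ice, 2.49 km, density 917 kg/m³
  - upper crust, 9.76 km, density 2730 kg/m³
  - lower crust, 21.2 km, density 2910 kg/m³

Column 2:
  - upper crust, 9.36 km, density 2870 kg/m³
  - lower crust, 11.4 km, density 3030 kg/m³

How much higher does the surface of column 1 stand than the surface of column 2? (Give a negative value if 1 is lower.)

3.81 km

For any compensation level in the mantle, the mantle terms cancel and isostasy reduces to e = (Σt_1 − Σt_2) − (Σ(ρt)_1 − Σ(ρt)_2) / ρ_m.
Σt_1 = 33.45 km; Σt_2 = 20.76 km; Σ(ρt)_1 = 90620.13; Σ(ρt)_2 = 61405.2 (in km·kg/m³).
e = (33.45 − 20.76) − (90620.13 − 61405.2) / 3290 = 3.81 km.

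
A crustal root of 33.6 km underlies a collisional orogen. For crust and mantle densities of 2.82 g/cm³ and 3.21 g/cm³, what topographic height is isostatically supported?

By Archimedes' principle applied to the lithosphere: ρ_c h = (ρ_m − ρ_c) r.
h = r (ρ_m − ρ_c) / ρ_c = 33.6 km × (3.21 − 2.82) / 2.82 = 4.65 km.

4.65 km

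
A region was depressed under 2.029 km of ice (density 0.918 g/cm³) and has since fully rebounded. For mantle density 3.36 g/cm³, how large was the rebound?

0.554 km

Removing the load lets mantle flow back in; uplift u satisfies ρ_ice t = ρ_m u.
u = t ρ_ice/ρ_m = 2.029 km × 0.918/3.36 = 0.554 km.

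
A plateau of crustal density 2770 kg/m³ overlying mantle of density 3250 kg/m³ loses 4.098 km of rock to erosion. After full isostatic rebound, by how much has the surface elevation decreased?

0.605 km

Rebound u = e ρ_c/ρ_m = 4.098 km × 2770/3250 = 3.493 km.
Net surface drop = e − u = 4.098 km − 3.493 km = e (ρ_m − ρ_c)/ρ_m = 0.605 km.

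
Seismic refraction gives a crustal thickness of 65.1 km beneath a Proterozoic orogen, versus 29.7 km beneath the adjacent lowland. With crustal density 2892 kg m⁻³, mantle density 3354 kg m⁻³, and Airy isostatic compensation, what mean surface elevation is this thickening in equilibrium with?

4.88 km

Excess crust Δ = 65.1 km − 29.7 km = 35.4 km, split between elevation h and root r with h + r = Δ.
Airy balance ρ_c h = (ρ_m − ρ_c) r gives r = h ρ_c/(ρ_m − ρ_c), so h (1 + ρ_c/(ρ_m − ρ_c)) = Δ, i.e. h = Δ (ρ_m − ρ_c)/ρ_m.
h = 35.4 km × 462/3354 = 4.88 km.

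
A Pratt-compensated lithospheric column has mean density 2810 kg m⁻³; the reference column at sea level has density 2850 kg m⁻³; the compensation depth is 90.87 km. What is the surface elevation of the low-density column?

ρ_ref D = ρ (D + h) → h = D (ρ_ref − ρ)/ρ.
h = 90.87 km × (2850 − 2810)/2810 = 1.29 km.

1.29 km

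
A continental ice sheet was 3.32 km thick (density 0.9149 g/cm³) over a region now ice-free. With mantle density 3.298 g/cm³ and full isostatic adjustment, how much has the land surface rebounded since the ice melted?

0.921 km

Removing the load lets mantle flow back in; uplift u satisfies ρ_ice t = ρ_m u.
u = t ρ_ice/ρ_m = 3.32 km × 0.9149/3.298 = 0.921 km.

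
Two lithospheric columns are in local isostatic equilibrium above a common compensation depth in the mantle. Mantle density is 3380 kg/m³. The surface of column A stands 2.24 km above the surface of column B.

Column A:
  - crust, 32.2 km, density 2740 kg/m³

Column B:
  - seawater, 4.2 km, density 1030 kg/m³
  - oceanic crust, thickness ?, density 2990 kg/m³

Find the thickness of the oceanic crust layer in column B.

Take the compensation level at the base of the deeper column (depth z_c below the surface of column A) and equate Σ ρ_i t_i down to z_c; mantle fills any gap and the z_c terms cancel.
Column A: 32.2×2740 + (z_c − 32.2)×3380
Column B: 2.24×0 + 4.2×1030 + x×2990 + (z_c − 2.24 − 4.2 − x)×3380
The z_c×3380 term appears on both sides and cancels. Collect the known terms of each column as K = Σ(ρt)_known − 3380 × (depth of known layers): K_A = 88228 − 3380×32.2 = −20608; K_B = 4326 − 3380×(2.24 + 4.2) = −17441.2.
Balance: K_A = K_B − x×(3380 − 2990), so x = (K_B − K_A)/(3380 − 2990) = 3166.8/390 = 8.12 km.

8.12 km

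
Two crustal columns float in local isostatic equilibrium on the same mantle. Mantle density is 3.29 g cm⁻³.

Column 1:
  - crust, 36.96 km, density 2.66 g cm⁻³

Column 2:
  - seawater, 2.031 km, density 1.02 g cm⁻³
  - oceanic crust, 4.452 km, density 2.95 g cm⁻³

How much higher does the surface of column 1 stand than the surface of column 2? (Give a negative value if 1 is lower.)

5.22 km

For any compensation level in the mantle, the mantle terms cancel and isostasy reduces to e = (Σt_1 − Σt_2) − (Σ(ρt)_1 − Σ(ρt)_2) / ρ_m.
Σt_1 = 36.96 km; Σt_2 = 6.483 km; Σ(ρt)_1 = 98.3136; Σ(ρt)_2 = 15.20502 (in km·g cm⁻³).
e = (36.96 − 6.483) − (98.3136 − 15.20502) / 3.29 = 5.22 km.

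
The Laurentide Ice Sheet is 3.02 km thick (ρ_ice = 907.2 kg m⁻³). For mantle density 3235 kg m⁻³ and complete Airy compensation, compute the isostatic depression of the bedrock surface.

0.847 km

Equating mass per unit area of the two columns: the ice load ρ_ice t is balanced by mantle displaced below, ρ_m s.
s = t ρ_ice / ρ_m = 3.02 km × 907.2/3235 = 0.847 km.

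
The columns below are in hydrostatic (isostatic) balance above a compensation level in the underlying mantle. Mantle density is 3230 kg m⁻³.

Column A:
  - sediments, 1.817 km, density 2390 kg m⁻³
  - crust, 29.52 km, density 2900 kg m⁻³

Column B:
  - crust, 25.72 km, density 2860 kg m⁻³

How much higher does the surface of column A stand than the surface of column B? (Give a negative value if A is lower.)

For any compensation level in the mantle, the mantle terms cancel and isostasy reduces to e = (Σt_A − Σt_B) − (Σ(ρt)_A − Σ(ρt)_B) / ρ_m.
Σt_A = 31.337 km; Σt_B = 25.72 km; Σ(ρt)_A = 89950.63; Σ(ρt)_B = 73559.2 (in km·kg m⁻³).
e = (31.337 − 25.72) − (89950.63 − 73559.2) / 3230 = 0.542 km.

0.542 km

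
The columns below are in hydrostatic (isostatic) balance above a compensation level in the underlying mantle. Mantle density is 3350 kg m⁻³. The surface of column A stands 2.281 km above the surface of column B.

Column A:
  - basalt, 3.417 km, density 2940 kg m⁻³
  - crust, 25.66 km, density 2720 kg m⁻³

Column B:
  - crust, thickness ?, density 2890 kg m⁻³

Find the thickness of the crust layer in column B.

21.6 km

Take the compensation level at the base of the deeper column (depth z_c below the surface of column A) and equate Σ ρ_i t_i down to z_c; mantle fills any gap and the z_c terms cancel.
Column A: 3.417×2940 + 25.66×2720 + (z_c − 29.077)×3350
Column B: 2.281×0 + x×2890 + (z_c − 2.281 − 0 − x)×3350
The z_c×3350 term appears on both sides and cancels. Collect the known terms of each column as K = Σ(ρt)_known − 3350 × (depth of known layers): K_A = 79841.18 − 3350×29.077 = −17566.77; K_B = 0 − 3350×(2.281 + 0) = −7641.35.
Balance: K_A = K_B − x×(3350 − 2890), so x = (K_B − K_A)/(3350 − 2890) = 9925.42/460 = 21.6 km.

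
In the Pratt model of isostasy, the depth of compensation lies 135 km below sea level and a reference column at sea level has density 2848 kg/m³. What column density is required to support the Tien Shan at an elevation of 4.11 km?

Pratt balance: ρ_ref D = ρ (D + h).
ρ = ρ_ref D/(D + h) = 2848 × 135 km/(135 km + 4.11 km) = 2760 kg/m³.

2760 kg/m³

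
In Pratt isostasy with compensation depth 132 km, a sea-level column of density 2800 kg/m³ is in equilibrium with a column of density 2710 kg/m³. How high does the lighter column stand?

4.38 km

ρ_ref D = ρ (D + h) → h = D (ρ_ref − ρ)/ρ.
h = 132 km × (2800 − 2710)/2710 = 4.38 km.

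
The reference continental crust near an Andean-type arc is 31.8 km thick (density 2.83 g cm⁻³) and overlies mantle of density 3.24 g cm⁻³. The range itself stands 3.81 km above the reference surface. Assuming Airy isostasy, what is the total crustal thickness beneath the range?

Root depth r = h ρ_c / (ρ_m − ρ_c) = 3.81 km × 2.83 / 0.41 = 26.3 km.
Total thickness = T + h + r = 31.8 km + 3.81 km + 26.3 km = 61.9 km.

61.9 km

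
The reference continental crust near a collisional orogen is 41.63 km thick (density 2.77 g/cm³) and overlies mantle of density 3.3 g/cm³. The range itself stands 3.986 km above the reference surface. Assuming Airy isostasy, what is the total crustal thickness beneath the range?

Root depth r = h ρ_c / (ρ_m − ρ_c) = 3.986 km × 2.77 / 0.53 = 20.83 km.
Total thickness = T + h + r = 41.63 km + 3.986 km + 20.83 km = 66.4 km.

66.4 km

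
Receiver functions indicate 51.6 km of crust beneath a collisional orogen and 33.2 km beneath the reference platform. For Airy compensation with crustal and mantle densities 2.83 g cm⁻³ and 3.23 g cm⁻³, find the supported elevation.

2.28 km

Excess crust Δ = 51.6 km − 33.2 km = 18.4 km, split between elevation h and root r with h + r = Δ.
Airy balance ρ_c h = (ρ_m − ρ_c) r gives r = h ρ_c/(ρ_m − ρ_c), so h (1 + ρ_c/(ρ_m − ρ_c)) = Δ, i.e. h = Δ (ρ_m − ρ_c)/ρ_m.
h = 18.4 km × 0.4/3.23 = 2.28 km.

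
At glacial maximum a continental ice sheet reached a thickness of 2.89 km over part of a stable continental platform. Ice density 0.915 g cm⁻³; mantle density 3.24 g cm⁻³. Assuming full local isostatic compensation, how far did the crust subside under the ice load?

In Airy isostatic equilibrium: the ice load ρ_ice t is balanced by mantle displaced below, ρ_m s.
s = t ρ_ice / ρ_m = 2.89 km × 0.915/3.24 = 0.816 km.

0.816 km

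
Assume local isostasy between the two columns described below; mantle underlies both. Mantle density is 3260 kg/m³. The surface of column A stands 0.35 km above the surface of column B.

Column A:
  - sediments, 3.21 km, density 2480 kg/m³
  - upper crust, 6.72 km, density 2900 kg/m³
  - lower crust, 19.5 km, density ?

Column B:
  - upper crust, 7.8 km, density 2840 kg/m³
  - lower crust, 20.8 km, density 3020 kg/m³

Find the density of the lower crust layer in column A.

Take the compensation level at the base of the deeper column (depth z_c below the surface of column A) and equate Σ ρ_i t_i down to z_c; mantle fills any gap and the z_c terms cancel.
Column A: 3.21×2480 + 6.72×2900 + 19.5×ρ + (z_c − 29.43)×3260
Column B: 0.35×0 + 7.8×2840 + 20.8×3020 + (z_c − 0.35 − 28.6)×3260
The z_c×3260 term appears on both sides and cancels. Collect the known terms of each column as K = Σ(ρt)_known − 3260 × (depth of known layers): K_A = 27448.8 − 3260×29.43 = −68493; K_B = 84968 − 3260×(0.35 + 28.6) = −9409.
Balance: K_A + 19.5×ρ = K_B, so ρ = (K_B − K_A)/19.5 = 59084/19.5 = 3030 kg/m³.

3030 kg/m³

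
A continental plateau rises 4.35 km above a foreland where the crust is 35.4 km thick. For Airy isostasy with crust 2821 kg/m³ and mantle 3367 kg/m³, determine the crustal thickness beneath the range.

Root depth r = h ρ_c / (ρ_m − ρ_c) = 4.35 km × 2821 / 546 = 22.48 km.
Total thickness = T + h + r = 35.4 km + 4.35 km + 22.48 km = 62.2 km.

62.2 km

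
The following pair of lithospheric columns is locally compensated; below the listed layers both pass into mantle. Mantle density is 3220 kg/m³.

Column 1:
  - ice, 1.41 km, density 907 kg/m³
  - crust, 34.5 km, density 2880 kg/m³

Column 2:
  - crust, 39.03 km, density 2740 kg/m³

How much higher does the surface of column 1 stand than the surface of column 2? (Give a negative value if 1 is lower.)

−1.16 km

For any compensation level in the mantle, the mantle terms cancel and isostasy reduces to e = (Σt_1 − Σt_2) − (Σ(ρt)_1 − Σ(ρt)_2) / ρ_m.
Σt_1 = 35.91 km; Σt_2 = 39.03 km; Σ(ρt)_1 = 100638.87; Σ(ρt)_2 = 106942.2 (in km·kg/m³).
e = (35.91 − 39.03) − (100638.87 − 106942.2) / 3220 = −1.16 km.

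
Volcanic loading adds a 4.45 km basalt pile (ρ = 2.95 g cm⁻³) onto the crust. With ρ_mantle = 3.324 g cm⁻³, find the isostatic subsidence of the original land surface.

3.95 km

Subaerial loading: s = t ρ_load / ρ_m.
s = 4.45 km × 2.95/3.324 = 3.95 km.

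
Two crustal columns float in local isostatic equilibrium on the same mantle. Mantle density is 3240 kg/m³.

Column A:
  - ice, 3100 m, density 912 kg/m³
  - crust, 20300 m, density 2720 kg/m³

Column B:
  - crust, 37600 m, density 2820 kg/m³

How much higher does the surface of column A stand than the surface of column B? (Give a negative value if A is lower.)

For any compensation level in the mantle, the mantle terms cancel and isostasy reduces to e = (Σt_A − Σt_B) − (Σ(ρt)_A − Σ(ρt)_B) / ρ_m.
Σt_A = 23400 m; Σt_B = 37600 m; Σ(ρt)_A = 58043200; Σ(ρt)_B = 106032000 (in m·kg/m³).
e = (23400 − 37600) − (58043200 − 106032000) / 3240 = 611 m.

611 m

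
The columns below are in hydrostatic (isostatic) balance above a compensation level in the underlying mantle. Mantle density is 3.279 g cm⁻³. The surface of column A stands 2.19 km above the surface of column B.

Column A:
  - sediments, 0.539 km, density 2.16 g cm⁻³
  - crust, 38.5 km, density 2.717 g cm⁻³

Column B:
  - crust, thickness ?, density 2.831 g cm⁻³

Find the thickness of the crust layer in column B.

Take the compensation level at the base of the deeper column (depth z_c below the surface of column A) and equate Σ ρ_i t_i down to z_c; mantle fills any gap and the z_c terms cancel.
Column A: 0.539×2.16 + 38.5×2.717 + (z_c − 39.039)×3.279
Column B: 2.19×0 + x×2.831 + (z_c − 2.19 − 0 − x)×3.279
The z_c×3.279 term appears on both sides and cancels. Collect the known terms of each column as K = Σ(ρt)_known − 3.279 × (depth of known layers): K_A = 105.76874 − 3.279×39.039 = −22.240141; K_B = 0 − 3.279×(2.19 + 0) = −7.18101.
Balance: K_A = K_B − x×(3.279 − 2.831), so x = (K_B − K_A)/(3.279 − 2.831) = 15.0591/0.448 = 33.6 km.

33.6 km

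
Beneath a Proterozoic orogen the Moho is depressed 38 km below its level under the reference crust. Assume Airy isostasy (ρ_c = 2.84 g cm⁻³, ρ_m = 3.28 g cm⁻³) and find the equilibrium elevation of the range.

5.89 km

Isostatic balance requires: ρ_c h = (ρ_m − ρ_c) r.
h = r (ρ_m − ρ_c) / ρ_c = 38 km × (3.28 − 2.84) / 2.84 = 5.89 km.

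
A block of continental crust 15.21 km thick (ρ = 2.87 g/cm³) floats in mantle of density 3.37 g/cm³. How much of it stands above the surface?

Floating equilibrium: submerged depth d = t ρ_obj/ρ_fluid = 15.21 km × 2.87/3.37 = 12.95 km.
Freeboard = t − d = 15.21 km − 12.95 km = 2.26 km.

2.26 km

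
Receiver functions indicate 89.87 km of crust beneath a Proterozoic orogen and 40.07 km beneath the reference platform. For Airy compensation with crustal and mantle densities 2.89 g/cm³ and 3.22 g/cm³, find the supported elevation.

5.1 km

Excess crust Δ = 89.87 km − 40.07 km = 49.8 km, split between elevation h and root r with h + r = Δ.
Airy balance ρ_c h = (ρ_m − ρ_c) r gives r = h ρ_c/(ρ_m − ρ_c), so h (1 + ρ_c/(ρ_m − ρ_c)) = Δ, i.e. h = Δ (ρ_m − ρ_c)/ρ_m.
h = 49.8 km × 0.33/3.22 = 5.1 km.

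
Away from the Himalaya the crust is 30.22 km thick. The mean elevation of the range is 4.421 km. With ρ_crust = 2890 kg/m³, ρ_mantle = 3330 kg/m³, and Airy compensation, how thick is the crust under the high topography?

Root depth r = h ρ_c / (ρ_m − ρ_c) = 4.421 km × 2890 / 440 = 29.04 km.
Total thickness = T + h + r = 30.22 km + 4.421 km + 29.04 km = 63.7 km.

63.7 km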